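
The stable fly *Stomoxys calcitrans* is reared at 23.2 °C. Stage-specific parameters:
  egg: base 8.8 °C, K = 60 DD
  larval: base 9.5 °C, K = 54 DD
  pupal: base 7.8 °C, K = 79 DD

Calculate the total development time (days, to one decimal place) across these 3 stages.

13.2 days

egg: 60 / (23.2 − 8.8) = 60 / 14.4 = 4.167 d.
larval: 54 / (23.2 − 9.5) = 54 / 13.7 = 3.942 d.
pupal: 79 / (23.2 − 7.8) = 79 / 15.4 = 5.130 d.
Sum = 13.238 ≈ 13.2 days.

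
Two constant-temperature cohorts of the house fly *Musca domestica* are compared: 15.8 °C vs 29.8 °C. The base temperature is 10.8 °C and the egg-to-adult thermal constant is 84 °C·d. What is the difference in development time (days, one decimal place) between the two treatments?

12.4 days

At 15.8 °C: 84 / (15.8 − 10.8) = 84 / 5.0 = 16.800 d.
At 29.8 °C: 84 / (29.8 − 10.8) = 84 / 19.0 = 4.421 d.
Difference = |16.800 − 4.421| = 12.379 ≈ 12.4 days.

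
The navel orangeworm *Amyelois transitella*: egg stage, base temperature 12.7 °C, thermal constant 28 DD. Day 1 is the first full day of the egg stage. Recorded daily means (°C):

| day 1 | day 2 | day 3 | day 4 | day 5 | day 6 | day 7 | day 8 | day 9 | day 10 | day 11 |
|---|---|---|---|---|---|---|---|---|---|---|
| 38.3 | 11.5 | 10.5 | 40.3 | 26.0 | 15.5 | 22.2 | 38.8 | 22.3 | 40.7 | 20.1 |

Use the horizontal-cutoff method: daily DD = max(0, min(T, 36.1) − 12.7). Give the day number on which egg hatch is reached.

day 4

Daily DD above 12.7 °C (capped at 23.4): 23.4, 0.0, 0.0, 23.4, 13.3, 2.8, 9.5, 23.4, 9.6, 23.4, 7.4.
Cumulative: 23.4, 23.4, 23.4, 46.8, 60.1, 62.9, 72.4, 95.8, 105.4, 128.8, 136.2.
The total first reaches 28 DD on day 4.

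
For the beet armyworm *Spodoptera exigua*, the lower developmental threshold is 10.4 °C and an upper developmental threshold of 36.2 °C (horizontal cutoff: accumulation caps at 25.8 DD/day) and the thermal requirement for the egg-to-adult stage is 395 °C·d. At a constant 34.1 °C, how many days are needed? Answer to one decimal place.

16.7 days

Daily accumulation = 34.1 − 10.4 = 23.7 DD/day.
Duration = 395 / 23.7 = 16.667 ≈ 16.7 days.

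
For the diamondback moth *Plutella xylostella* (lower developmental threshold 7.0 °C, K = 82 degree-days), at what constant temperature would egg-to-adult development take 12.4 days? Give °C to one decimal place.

13.6 °C

Required daily accumulation = 82 / 12.4 = 6.613 DD/day.
T = T_base + 6.613 = 7.0 + 6.613 = 13.613 ≈ 13.6 °C.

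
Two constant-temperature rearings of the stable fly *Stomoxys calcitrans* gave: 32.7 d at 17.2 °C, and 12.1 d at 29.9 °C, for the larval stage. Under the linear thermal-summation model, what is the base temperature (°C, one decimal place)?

9.7 °C

Equal thermal constants: D₁(T₁ − T_b) = D₂(T₂ − T_b).
32.7·(17.2 − T_b) = 12.1·(29.9 − T_b)
T_b = (32.7·17.2 − 12.1·29.9) / (32.7 − 12.1) = 200.65 / 20.6 = 9.740 °C ≈ 9.7 °C.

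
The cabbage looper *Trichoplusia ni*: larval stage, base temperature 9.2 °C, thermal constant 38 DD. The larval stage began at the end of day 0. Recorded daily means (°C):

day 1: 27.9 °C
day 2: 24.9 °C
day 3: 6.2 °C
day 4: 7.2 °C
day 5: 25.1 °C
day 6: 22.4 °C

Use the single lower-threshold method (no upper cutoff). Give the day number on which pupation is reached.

day 5

Daily DD above 9.2 °C: 18.7, 15.7, 0.0, 0.0, 15.9, 13.2.
Cumulative: 18.7, 34.4, 34.4, 34.4, 50.3, 63.5.
The total first reaches 38 DD on day 5.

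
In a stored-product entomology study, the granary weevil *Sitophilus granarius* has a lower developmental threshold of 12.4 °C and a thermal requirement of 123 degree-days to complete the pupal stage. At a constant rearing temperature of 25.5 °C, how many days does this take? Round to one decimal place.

Daily accumulation = 25.5 − 12.4 = 13.1 DD/day.
Duration = 123 / 13.1 = 9.389 ≈ 9.4 days.

9.4 days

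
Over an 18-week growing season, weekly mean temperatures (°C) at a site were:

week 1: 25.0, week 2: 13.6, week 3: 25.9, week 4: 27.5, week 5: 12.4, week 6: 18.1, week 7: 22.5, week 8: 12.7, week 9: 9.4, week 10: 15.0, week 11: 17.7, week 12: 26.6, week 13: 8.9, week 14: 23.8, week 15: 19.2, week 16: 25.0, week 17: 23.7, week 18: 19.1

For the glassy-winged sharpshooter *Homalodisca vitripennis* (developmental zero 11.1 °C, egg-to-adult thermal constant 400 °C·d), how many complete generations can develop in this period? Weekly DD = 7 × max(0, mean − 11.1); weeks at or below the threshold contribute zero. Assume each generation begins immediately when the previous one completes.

Weekly DD (7 × max(0, T̄ − 11.1)): 97.3, 17.5, 103.6, 114.8, 9.1, 49.0, 79.8, 11.2, 0.0, 27.3, 46.2, 108.5, 0.0, 88.9, 56.7, 97.3, 88.2, 56.0.
Season total = 1051.4 DD.
Complete generations = ⌊1051.4 / 400⌋ = 2.

2 generations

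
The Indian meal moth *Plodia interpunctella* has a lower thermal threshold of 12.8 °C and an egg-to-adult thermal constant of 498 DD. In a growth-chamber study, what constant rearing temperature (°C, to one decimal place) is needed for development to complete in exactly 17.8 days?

40.8 °C

Required daily accumulation = 498 / 17.8 = 27.978 DD/day.
T = T_base + 27.978 = 12.8 + 27.978 = 40.778 ≈ 40.8 °C.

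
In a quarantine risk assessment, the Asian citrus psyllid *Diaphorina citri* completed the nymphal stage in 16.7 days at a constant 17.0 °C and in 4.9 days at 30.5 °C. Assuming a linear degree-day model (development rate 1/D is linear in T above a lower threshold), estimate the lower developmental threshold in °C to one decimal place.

Equal thermal constants: D₁(T₁ − T_b) = D₂(T₂ − T_b).
16.7·(17.0 − T_b) = 4.9·(30.5 − T_b)
T_b = (16.7·17.0 − 4.9·30.5) / (16.7 − 4.9) = 134.45 / 11.8 = 11.394 °C ≈ 11.4 °C.

11.4 °C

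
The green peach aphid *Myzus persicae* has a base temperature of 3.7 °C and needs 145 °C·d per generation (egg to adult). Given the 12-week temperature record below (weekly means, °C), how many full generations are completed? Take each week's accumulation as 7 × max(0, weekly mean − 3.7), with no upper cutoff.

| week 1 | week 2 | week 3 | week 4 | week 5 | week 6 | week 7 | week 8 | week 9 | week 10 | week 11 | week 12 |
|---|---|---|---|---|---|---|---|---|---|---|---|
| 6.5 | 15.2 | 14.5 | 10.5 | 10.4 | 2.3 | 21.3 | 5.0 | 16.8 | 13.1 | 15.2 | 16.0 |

Weekly DD (7 × max(0, T̄ − 3.7)): 19.6, 80.5, 75.6, 47.6, 46.9, 0.0, 123.2, 9.1, 91.7, 65.8, 80.5, 86.1.
Season total = 726.6 DD.
Complete generations = ⌊726.6 / 145⌋ = 5.

5 generations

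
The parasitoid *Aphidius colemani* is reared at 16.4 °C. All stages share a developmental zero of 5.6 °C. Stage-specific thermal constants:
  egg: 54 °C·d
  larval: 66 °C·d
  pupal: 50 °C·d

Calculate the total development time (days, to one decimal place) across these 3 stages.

Daily accumulation at 16.4 °C = 16.4 − 5.6 = 10.8 DD/day.
Total K = 54 + 66 + 50 = 170 DD.
Total duration = 170 / 10.8 = 15.741 ≈ 15.7 days.

15.7 days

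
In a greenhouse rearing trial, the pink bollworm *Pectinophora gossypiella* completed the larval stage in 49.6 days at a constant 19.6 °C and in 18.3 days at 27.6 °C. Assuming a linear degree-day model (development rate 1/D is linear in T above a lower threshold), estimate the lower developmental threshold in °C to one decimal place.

14.9 °C

Linear rate model ⇒ the product D·(T − T_b) is constant across temperatures.
49.6·(19.6 − T_b) = 18.3·(27.6 − T_b)
T_b = (49.6·19.6 − 18.3·27.6) / (49.6 − 18.3) = 467.08 / 31.3 = 14.923 °C ≈ 14.9 °C.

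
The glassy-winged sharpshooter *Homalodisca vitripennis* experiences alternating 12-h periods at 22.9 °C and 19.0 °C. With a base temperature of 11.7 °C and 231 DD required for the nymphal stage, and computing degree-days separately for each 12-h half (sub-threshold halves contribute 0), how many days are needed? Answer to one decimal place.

Day half: max(0, 22.9 − 11.7) × 0.5 = 11.2 × 0.5 = 5.60 DD.
Night half: max(0, 19.0 − 11.7) × 0.5 = 7.3 × 0.5 = 3.65 DD.
Per 24 h: 9.25 DD/day.
Duration = 231 / 9.25 = 24.973 ≈ 25.0 days.

25.0 days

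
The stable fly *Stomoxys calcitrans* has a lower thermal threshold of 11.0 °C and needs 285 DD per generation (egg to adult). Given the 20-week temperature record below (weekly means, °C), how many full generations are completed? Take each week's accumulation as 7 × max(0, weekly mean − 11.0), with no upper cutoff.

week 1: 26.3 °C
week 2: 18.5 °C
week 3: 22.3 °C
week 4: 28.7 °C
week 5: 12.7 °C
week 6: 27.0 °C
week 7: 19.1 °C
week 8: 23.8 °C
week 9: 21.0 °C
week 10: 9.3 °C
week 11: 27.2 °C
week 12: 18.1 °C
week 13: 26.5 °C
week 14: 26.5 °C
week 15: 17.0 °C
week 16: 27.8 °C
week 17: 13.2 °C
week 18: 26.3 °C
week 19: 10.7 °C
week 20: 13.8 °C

Weekly DD (7 × max(0, T̄ − 11.0)): 107.1, 52.5, 79.1, 123.9, 11.9, 112.0, 56.7, 89.6, 70.0, 0.0, 113.4, 49.7, 108.5, 108.5, 42.0, 117.6, 15.4, 107.1, 0.0, 19.6.
Season total = 1384.6 DD.
Complete generations = ⌊1384.6 / 285⌋ = 4.

4 generations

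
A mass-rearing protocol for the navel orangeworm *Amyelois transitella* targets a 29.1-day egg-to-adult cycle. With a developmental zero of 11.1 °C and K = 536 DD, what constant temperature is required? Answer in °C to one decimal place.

29.5 °C

Required daily accumulation = 536 / 29.1 = 18.419 DD/day.
T = T_base + 18.419 = 11.1 + 18.419 = 29.519 ≈ 29.5 °C.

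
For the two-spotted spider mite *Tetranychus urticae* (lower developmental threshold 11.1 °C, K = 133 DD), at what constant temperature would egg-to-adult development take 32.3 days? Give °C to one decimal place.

Required daily accumulation = 133 / 32.3 = 4.118 DD/day.
T = T_base + 4.118 = 11.1 + 4.118 = 15.218 ≈ 15.2 °C.

15.2 °C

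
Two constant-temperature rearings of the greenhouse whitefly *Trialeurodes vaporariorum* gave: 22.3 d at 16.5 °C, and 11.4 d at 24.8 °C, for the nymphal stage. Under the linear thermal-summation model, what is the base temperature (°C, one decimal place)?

7.8 °C

Equal thermal constants: D₁(T₁ − T_b) = D₂(T₂ − T_b).
22.3·(16.5 − T_b) = 11.4·(24.8 − T_b)
T_b = (22.3·16.5 − 11.4·24.8) / (22.3 − 11.4) = 85.23 / 10.9 = 7.819 °C ≈ 7.8 °C.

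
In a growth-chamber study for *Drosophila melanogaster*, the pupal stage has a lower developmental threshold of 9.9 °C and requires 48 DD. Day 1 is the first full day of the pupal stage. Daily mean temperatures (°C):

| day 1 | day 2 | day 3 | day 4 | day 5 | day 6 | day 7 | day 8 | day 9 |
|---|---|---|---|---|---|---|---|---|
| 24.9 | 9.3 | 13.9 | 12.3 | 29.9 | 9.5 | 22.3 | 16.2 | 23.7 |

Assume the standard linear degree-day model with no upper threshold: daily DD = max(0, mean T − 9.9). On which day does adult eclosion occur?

Daily DD above 9.9 °C: 15.0, 0.0, 4.0, 2.4, 20.0, 0.0, 12.4, 6.3, 13.8.
Cumulative: 15.0, 15.0, 19.0, 21.4, 41.4, 41.4, 53.8, 60.1, 73.9.
The total first reaches 48 DD on day 7.

day 7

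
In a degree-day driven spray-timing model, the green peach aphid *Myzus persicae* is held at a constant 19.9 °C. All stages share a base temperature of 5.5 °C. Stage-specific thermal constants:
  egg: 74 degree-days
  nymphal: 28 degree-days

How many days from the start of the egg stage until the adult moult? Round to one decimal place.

Daily accumulation at 19.9 °C = 19.9 − 5.5 = 14.4 DD/day.
Total K = 74 + 28 = 102 DD.
Total duration = 102 / 14.4 = 7.083 ≈ 7.1 days.

7.1 days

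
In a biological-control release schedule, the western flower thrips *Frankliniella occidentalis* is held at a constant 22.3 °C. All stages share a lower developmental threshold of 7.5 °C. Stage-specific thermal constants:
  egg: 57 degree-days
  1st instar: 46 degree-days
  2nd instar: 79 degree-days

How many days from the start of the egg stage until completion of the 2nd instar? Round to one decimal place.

Daily accumulation at 22.3 °C = 22.3 − 7.5 = 14.8 DD/day.
Total K = 57 + 46 + 79 = 182 DD.
Total duration = 182 / 14.8 = 12.297 ≈ 12.3 days.

12.3 days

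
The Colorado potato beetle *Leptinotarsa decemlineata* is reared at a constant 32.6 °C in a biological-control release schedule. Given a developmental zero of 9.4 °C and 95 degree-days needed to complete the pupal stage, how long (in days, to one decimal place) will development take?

Daily accumulation = 32.6 − 9.4 = 23.2 DD/day.
Duration = 95 / 23.2 = 4.095 ≈ 4.1 days.

4.1 days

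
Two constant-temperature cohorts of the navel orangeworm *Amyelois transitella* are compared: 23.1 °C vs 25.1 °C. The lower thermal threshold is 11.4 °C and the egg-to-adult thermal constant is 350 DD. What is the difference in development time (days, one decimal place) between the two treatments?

4.4 days

At 23.1 °C: 350 / (23.1 − 11.4) = 350 / 11.7 = 29.915 d.
At 25.1 °C: 350 / (25.1 − 11.4) = 350 / 13.7 = 25.547 d.
Difference = |29.915 − 25.547| = 4.367 ≈ 4.4 days.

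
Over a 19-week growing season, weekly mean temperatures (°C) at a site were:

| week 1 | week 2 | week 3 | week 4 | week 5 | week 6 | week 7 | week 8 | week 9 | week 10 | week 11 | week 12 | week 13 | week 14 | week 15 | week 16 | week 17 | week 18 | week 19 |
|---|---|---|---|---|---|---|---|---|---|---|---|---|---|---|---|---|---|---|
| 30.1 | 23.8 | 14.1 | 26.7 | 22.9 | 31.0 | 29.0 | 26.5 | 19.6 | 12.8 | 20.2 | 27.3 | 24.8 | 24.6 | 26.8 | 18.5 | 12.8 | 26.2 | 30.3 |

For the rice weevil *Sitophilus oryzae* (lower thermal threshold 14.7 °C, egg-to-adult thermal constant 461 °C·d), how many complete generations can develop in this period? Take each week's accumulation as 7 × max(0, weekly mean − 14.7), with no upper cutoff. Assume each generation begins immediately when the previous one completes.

2 generations

Weekly DD (7 × max(0, T̄ − 14.7)): 107.8, 63.7, 0.0, 84.0, 57.4, 114.1, 100.1, 82.6, 34.3, 0.0, 38.5, 88.2, 70.7, 69.3, 84.7, 26.6, 0.0, 80.5, 109.2.
Season total = 1211.7 DD.
Complete generations = ⌊1211.7 / 461⌋ = 2.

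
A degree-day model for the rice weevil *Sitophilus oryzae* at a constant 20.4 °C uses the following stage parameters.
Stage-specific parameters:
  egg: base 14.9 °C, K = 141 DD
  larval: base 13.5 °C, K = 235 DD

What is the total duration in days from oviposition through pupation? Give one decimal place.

egg: 141 / (20.4 − 14.9) = 141 / 5.5 = 25.636 d.
larval: 235 / (20.4 − 13.5) = 235 / 6.9 = 34.058 d.
Sum = 59.694 ≈ 59.7 days.

59.7 days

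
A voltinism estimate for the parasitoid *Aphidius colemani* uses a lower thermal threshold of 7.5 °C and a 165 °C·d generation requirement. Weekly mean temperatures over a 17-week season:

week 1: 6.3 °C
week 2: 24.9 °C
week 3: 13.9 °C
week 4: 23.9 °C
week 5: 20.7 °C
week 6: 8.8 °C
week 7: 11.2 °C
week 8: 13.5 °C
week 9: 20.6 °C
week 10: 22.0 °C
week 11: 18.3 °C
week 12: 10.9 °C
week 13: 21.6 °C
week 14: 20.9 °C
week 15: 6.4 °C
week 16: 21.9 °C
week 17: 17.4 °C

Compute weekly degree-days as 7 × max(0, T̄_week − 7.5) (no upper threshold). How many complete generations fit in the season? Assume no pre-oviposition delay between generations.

Weekly DD (7 × max(0, T̄ − 7.5)): 0.0, 121.8, 44.8, 114.8, 92.4, 9.1, 25.9, 42.0, 91.7, 101.5, 75.6, 23.8, 98.7, 93.8, 0.0, 100.8, 69.3.
Season total = 1106.0 DD.
Complete generations = ⌊1106.0 / 165⌋ = 6.

6 generations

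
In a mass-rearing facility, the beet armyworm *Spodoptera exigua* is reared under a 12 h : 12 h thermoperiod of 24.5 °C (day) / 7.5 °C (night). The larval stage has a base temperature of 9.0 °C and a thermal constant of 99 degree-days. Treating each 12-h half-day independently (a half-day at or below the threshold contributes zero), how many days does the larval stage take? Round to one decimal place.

Day half: max(0, 24.5 − 9.0) × 0.5 = 15.5 × 0.5 = 7.75 DD.
Night half: max(0, 7.5 − 9.0) × 0.5 = 0.0 × 0.5 = 0.00 DD.
Per 24 h: 7.75 DD/day.
Duration = 99 / 7.75 = 12.774 ≈ 12.8 days.

12.8 days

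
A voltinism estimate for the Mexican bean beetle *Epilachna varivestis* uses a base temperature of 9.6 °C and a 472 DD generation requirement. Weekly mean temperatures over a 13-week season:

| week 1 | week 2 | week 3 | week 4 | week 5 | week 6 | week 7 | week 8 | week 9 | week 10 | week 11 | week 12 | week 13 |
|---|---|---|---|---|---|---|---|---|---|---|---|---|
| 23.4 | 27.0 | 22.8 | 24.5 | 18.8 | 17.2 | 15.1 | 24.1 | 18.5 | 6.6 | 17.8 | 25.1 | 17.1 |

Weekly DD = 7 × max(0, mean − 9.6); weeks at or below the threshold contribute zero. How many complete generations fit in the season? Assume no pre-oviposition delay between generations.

2 generations

Weekly DD (7 × max(0, T̄ − 9.6)): 96.6, 121.8, 92.4, 104.3, 64.4, 53.2, 38.5, 101.5, 62.3, 0.0, 57.4, 108.5, 52.5.
Season total = 953.4 DD.
Complete generations = ⌊953.4 / 472⌋ = 2.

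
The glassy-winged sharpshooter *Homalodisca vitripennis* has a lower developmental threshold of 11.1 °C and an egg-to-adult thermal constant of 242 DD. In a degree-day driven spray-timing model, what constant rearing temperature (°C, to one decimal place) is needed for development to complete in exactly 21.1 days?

Required daily accumulation = 242 / 21.1 = 11.469 DD/day.
T = T_base + 11.469 = 11.1 + 11.469 = 22.569 ≈ 22.6 °C.

22.6 °C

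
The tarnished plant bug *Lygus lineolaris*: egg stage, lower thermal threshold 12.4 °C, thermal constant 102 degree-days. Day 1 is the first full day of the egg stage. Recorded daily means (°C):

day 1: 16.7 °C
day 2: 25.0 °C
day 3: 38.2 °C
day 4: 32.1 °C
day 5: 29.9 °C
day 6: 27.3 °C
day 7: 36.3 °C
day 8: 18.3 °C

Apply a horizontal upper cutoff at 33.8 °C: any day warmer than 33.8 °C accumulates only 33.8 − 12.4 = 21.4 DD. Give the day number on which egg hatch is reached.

day 7

Daily DD above 12.4 °C (capped at 21.4): 4.3, 12.6, 21.4, 19.7, 17.5, 14.9, 21.4, 5.9.
Cumulative: 4.3, 16.9, 38.3, 58.0, 75.5, 90.4, 111.8, 117.7.
The total first reaches 102 DD on day 7.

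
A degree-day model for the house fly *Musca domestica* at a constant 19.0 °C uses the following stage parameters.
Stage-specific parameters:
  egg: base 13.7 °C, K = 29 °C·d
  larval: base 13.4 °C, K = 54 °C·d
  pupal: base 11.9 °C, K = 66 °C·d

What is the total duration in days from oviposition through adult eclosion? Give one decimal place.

egg: 29 / (19.0 − 13.7) = 29 / 5.3 = 5.472 d.
larval: 54 / (19.0 − 13.4) = 54 / 5.6 = 9.643 d.
pupal: 66 / (19.0 − 11.9) = 66 / 7.1 = 9.296 d.
Sum = 24.410 ≈ 24.4 days.

24.4 days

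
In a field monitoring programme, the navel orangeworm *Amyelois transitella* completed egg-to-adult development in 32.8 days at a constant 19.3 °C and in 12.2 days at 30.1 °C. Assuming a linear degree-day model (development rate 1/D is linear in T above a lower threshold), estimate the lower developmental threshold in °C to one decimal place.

Equal thermal constants: D₁(T₁ − T_b) = D₂(T₂ − T_b).
32.8·(19.3 − T_b) = 12.2·(30.1 − T_b)
T_b = (32.8·19.3 − 12.2·30.1) / (32.8 − 12.2) = 265.82 / 20.6 = 12.904 °C ≈ 12.9 °C.

12.9 °C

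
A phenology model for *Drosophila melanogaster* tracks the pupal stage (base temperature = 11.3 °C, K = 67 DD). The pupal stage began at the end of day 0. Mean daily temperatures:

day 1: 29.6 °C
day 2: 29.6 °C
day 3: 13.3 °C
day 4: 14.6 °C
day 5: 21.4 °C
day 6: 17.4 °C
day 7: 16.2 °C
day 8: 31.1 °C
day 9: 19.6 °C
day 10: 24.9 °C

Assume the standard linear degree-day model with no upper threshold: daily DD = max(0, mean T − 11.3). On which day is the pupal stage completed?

Daily DD above 11.3 °C: 18.3, 18.3, 2.0, 3.3, 10.1, 6.1, 4.9, 19.8, 8.3, 13.6.
Cumulative: 18.3, 36.6, 38.6, 41.9, 52.0, 58.1, 63.0, 82.8, 91.1, 104.7.
The total first reaches 67 DD on day 8.

day 8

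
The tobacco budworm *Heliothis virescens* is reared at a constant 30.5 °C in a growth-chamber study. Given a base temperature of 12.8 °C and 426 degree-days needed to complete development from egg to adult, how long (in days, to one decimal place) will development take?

Daily accumulation = 30.5 − 12.8 = 17.7 DD/day.
Duration = 426 / 17.7 = 24.068 ≈ 24.1 days.

24.1 days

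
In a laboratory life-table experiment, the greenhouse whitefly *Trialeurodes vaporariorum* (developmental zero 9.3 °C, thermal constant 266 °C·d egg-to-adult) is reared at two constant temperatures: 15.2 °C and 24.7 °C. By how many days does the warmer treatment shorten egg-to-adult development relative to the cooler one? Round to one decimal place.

At 15.2 °C: 266 / (15.2 − 9.3) = 266 / 5.9 = 45.085 d.
At 24.7 °C: 266 / (24.7 − 9.3) = 266 / 15.4 = 17.273 d.
Difference = |45.085 − 17.273| = 27.812 ≈ 27.8 days.

27.8 days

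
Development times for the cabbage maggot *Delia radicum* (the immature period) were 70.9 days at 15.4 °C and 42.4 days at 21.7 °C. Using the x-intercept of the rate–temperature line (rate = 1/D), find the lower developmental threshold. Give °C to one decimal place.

Under the model K = D·(T − T_b), so D₁·(T₁ − T_b) = D₂·(T₂ − T_b).
70.9·(15.4 − T_b) = 42.4·(21.7 − T_b)
T_b = (70.9·15.4 − 42.4·21.7) / (70.9 − 42.4) = 171.78 / 28.5 = 6.027 °C ≈ 6.0 °C.

6.0 °C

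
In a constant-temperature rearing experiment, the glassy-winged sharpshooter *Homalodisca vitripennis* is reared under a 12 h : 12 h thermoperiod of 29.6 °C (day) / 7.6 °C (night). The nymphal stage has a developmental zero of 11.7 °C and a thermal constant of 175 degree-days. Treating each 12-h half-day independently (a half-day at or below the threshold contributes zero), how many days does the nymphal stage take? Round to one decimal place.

19.6 days

Day half: max(0, 29.6 − 11.7) × 0.5 = 17.9 × 0.5 = 8.95 DD.
Night half: max(0, 7.6 − 11.7) × 0.5 = 0.0 × 0.5 = 0.00 DD.
Per 24 h: 8.95 DD/day.
Duration = 175 / 8.95 = 19.553 ≈ 19.6 days.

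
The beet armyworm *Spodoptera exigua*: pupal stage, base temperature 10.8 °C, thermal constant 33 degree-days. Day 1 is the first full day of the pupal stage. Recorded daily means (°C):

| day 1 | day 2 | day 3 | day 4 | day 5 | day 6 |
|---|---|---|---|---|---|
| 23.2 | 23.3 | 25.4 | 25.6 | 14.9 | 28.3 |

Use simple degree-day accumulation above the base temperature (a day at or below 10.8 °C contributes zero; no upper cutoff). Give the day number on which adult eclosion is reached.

day 3

Daily DD above 10.8 °C: 12.4, 12.5, 14.6, 14.8, 4.1, 17.5.
Cumulative: 12.4, 24.9, 39.5, 54.3, 58.4, 75.9.
The total first reaches 33 DD on day 3.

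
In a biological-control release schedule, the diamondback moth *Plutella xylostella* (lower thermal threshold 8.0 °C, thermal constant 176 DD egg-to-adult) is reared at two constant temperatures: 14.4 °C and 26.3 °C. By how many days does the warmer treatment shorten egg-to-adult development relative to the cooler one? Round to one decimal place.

At 14.4 °C: 176 / (14.4 − 8.0) = 176 / 6.4 = 27.500 d.
At 26.3 °C: 176 / (26.3 − 8.0) = 176 / 18.3 = 9.617 d.
Difference = |27.500 − 9.617| = 17.883 ≈ 17.9 days.

17.9 days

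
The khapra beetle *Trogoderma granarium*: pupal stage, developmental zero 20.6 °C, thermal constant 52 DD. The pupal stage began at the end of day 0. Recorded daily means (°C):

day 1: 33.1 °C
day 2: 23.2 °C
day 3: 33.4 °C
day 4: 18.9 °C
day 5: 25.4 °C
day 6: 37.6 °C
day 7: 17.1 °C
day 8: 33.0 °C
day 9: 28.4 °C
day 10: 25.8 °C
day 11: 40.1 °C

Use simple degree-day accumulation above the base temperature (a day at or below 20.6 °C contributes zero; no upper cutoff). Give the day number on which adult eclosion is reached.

Daily DD above 20.6 °C: 12.5, 2.6, 12.8, 0.0, 4.8, 17.0, 0.0, 12.4, 7.8, 5.2, 19.5.
Cumulative: 12.5, 15.1, 27.9, 27.9, 32.7, 49.7, 49.7, 62.1, 69.9, 75.1, 94.6.
The total first reaches 52 DD on day 8.

day 8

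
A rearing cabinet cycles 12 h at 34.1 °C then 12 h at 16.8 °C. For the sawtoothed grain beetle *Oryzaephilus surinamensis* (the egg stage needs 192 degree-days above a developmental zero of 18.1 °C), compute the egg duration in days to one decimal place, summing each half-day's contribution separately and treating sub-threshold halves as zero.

Day half: max(0, 34.1 − 18.1) × 0.5 = 16.0 × 0.5 = 8.00 DD.
Night half: max(0, 16.8 − 18.1) × 0.5 = 0.0 × 0.5 = 0.00 DD.
Per 24 h: 8.00 DD/day.
Duration = 192 / 8.00 = 24.000 ≈ 24.0 days.

24.0 days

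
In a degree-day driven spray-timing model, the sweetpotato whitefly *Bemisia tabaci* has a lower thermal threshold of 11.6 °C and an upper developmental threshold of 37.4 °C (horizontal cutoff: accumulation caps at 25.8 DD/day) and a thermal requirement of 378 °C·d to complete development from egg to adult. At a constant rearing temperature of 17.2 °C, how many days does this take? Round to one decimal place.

67.5 days

Daily accumulation = 17.2 − 11.6 = 5.6 DD/day.
Duration = 378 / 5.6 = 67.500 ≈ 67.5 days.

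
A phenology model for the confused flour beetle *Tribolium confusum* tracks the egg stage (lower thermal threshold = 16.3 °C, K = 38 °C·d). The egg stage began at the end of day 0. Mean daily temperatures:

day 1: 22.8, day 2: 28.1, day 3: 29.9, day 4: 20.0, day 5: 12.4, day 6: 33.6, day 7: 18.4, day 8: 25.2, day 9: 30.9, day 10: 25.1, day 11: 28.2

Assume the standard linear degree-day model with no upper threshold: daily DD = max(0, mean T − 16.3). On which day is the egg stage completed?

Daily DD above 16.3 °C: 6.5, 11.8, 13.6, 3.7, 0.0, 17.3, 2.1, 8.9, 14.6, 8.8, 11.9.
Cumulative: 6.5, 18.3, 31.9, 35.6, 35.6, 52.9, 55.0, 63.9, 78.5, 87.3, 99.2.
The total first reaches 38 DD on day 6.

day 6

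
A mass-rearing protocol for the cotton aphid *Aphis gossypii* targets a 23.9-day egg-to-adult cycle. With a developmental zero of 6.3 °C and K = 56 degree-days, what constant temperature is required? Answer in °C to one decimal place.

8.6 °C

Required daily accumulation = 56 / 23.9 = 2.343 DD/day.
T = T_base + 2.343 = 6.3 + 2.343 = 8.643 ≈ 8.6 °C.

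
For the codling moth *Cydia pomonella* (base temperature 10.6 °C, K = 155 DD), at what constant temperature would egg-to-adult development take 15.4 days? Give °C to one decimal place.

Required daily accumulation = 155 / 15.4 = 10.065 DD/day.
T = T_base + 10.065 = 10.6 + 10.065 = 20.665 ≈ 20.7 °C.

20.7 °C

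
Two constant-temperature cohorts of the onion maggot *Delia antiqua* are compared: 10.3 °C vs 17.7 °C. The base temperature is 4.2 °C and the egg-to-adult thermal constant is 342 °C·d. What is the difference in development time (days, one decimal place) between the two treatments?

At 10.3 °C: 342 / (10.3 − 4.2) = 342 / 6.1 = 56.066 d.
At 17.7 °C: 342 / (17.7 − 4.2) = 342 / 13.5 = 25.333 d.
Difference = |56.066 − 25.333| = 30.732 ≈ 30.7 days.

30.7 days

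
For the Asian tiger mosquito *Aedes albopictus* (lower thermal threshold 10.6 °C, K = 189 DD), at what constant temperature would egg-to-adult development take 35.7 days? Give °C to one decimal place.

15.9 °C

Required daily accumulation = 189 / 35.7 = 5.294 DD/day.
T = T_base + 5.294 = 10.6 + 5.294 = 15.894 ≈ 15.9 °C.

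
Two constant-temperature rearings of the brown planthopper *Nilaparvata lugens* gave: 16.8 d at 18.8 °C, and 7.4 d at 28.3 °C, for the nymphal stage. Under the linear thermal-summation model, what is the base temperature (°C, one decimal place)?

11.3 °C

Equal thermal constants: D₁(T₁ − T_b) = D₂(T₂ − T_b).
16.8·(18.8 − T_b) = 7.4·(28.3 − T_b)
T_b = (16.8·18.8 − 7.4·28.3) / (16.8 − 7.4) = 106.42 / 9.4 = 11.321 °C ≈ 11.3 °C.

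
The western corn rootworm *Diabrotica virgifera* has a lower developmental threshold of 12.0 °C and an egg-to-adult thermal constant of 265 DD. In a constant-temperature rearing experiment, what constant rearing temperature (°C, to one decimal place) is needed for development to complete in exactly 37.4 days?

19.1 °C

Required daily accumulation = 265 / 37.4 = 7.086 DD/day.
T = T_base + 7.086 = 12.0 + 7.086 = 19.086 ≈ 19.1 °C.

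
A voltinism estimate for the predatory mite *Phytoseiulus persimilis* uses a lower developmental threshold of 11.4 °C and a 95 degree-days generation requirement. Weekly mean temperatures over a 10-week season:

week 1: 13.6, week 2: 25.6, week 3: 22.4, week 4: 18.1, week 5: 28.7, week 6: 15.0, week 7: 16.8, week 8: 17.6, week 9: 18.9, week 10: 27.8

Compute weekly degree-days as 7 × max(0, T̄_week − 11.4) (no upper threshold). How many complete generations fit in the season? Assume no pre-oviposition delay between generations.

Weekly DD (7 × max(0, T̄ − 11.4)): 15.4, 99.4, 77.0, 46.9, 121.1, 25.2, 37.8, 43.4, 52.5, 114.8.
Season total = 633.5 DD.
Complete generations = ⌊633.5 / 95⌋ = 6.

6 generations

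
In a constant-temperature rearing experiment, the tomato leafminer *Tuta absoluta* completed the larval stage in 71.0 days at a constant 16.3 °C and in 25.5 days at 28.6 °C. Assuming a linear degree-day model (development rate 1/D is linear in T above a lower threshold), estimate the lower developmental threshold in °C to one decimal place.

9.4 °C

Under the model K = D·(T − T_b), so D₁·(T₁ − T_b) = D₂·(T₂ − T_b).
71.0·(16.3 − T_b) = 25.5·(28.6 − T_b)
T_b = (71.0·16.3 − 25.5·28.6) / (71.0 − 25.5) = 428.00 / 45.5 = 9.407 °C ≈ 9.4 °C.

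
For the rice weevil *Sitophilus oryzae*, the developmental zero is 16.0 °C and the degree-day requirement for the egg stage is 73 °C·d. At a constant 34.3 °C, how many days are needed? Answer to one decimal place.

Daily accumulation = 34.3 − 16.0 = 18.3 DD/day.
Duration = 73 / 18.3 = 3.989 ≈ 4.0 days.

4.0 days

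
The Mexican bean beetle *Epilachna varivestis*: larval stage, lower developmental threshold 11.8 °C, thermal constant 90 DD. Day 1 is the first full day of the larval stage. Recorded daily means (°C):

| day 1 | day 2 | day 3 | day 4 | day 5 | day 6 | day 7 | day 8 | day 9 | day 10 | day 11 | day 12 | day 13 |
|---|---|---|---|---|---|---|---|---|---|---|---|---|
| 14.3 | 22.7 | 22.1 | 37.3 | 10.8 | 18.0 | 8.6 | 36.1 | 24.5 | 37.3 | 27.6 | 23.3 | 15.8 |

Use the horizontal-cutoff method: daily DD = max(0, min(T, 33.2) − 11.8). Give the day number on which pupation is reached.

Daily DD above 11.8 °C (capped at 21.4): 2.5, 10.9, 10.3, 21.4, 0.0, 6.2, 0.0, 21.4, 12.7, 21.4, 15.8, 11.5, 4.0.
Cumulative: 2.5, 13.4, 23.7, 45.1, 45.1, 51.3, 51.3, 72.7, 85.4, 106.8, 122.6, 134.1, 138.1.
The total first reaches 90 DD on day 10.

day 10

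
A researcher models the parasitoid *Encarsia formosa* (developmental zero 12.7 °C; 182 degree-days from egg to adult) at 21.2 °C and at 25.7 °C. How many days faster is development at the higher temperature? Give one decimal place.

7.4 days

At 21.2 °C: 182 / (21.2 − 12.7) = 182 / 8.5 = 21.412 d.
At 25.7 °C: 182 / (25.7 − 12.7) = 182 / 13.0 = 14.000 d.
Difference = |21.412 − 14.000| = 7.412 ≈ 7.4 days.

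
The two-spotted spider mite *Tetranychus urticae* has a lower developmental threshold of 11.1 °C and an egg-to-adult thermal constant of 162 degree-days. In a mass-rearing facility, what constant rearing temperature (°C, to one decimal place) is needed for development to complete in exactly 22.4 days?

Required daily accumulation = 162 / 22.4 = 7.232 DD/day.
T = T_base + 7.232 = 11.1 + 7.232 = 18.332 ≈ 18.3 °C.

18.3 °C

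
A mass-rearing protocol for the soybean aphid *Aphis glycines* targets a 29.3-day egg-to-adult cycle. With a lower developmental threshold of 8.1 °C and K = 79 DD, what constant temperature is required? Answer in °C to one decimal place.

Required daily accumulation = 79 / 29.3 = 2.696 DD/day.
T = T_base + 2.696 = 8.1 + 2.696 = 10.796 ≈ 10.8 °C.

10.8 °C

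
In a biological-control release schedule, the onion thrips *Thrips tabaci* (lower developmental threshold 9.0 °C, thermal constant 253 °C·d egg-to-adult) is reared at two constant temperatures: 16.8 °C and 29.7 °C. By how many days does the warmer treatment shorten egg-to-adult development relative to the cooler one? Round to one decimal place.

20.2 days

At 16.8 °C: 253 / (16.8 − 9.0) = 253 / 7.8 = 32.436 d.
At 29.7 °C: 253 / (29.7 − 9.0) = 253 / 20.7 = 12.222 d.
Difference = |32.436 − 12.222| = 20.214 ≈ 20.2 days.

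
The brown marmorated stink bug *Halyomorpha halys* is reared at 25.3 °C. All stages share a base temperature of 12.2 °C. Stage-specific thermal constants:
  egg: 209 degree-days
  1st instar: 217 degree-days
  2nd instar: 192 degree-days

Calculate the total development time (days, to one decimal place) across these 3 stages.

47.2 days

Daily accumulation at 25.3 °C = 25.3 − 12.2 = 13.1 DD/day.
Total K = 209 + 217 + 192 = 618 DD.
Total duration = 618 / 13.1 = 47.176 ≈ 47.2 days.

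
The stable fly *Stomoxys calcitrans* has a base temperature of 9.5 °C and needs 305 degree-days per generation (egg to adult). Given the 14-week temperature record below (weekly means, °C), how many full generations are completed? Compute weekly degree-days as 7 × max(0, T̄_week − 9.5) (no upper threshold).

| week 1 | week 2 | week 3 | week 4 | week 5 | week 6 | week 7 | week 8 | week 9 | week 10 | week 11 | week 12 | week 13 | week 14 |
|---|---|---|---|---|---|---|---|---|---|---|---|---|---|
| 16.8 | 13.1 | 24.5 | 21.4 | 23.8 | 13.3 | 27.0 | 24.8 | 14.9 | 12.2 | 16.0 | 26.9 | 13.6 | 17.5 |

3 generations

Weekly DD (7 × max(0, T̄ − 9.5)): 51.1, 25.2, 105.0, 83.3, 100.1, 26.6, 122.5, 107.1, 37.8, 18.9, 45.5, 121.8, 28.7, 56.0.
Season total = 929.6 DD.
Complete generations = ⌊929.6 / 305⌋ = 3.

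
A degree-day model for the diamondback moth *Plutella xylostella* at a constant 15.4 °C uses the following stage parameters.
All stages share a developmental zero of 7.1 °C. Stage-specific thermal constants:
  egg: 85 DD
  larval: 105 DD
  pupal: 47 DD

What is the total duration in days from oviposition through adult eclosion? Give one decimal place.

Daily accumulation at 15.4 °C = 15.4 − 7.1 = 8.3 DD/day.
Total K = 85 + 105 + 47 = 237 DD.
Total duration = 237 / 8.3 = 28.554 ≈ 28.6 days.

28.6 days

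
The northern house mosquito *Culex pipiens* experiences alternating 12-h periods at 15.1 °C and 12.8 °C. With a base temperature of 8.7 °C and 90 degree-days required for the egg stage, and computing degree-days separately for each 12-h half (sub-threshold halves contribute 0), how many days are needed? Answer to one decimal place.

Day half: max(0, 15.1 − 8.7) × 0.5 = 6.4 × 0.5 = 3.20 DD.
Night half: max(0, 12.8 − 8.7) × 0.5 = 4.1 × 0.5 = 2.05 DD.
Per 24 h: 5.25 DD/day.
Duration = 90 / 5.25 = 17.143 ≈ 17.1 days.

17.1 days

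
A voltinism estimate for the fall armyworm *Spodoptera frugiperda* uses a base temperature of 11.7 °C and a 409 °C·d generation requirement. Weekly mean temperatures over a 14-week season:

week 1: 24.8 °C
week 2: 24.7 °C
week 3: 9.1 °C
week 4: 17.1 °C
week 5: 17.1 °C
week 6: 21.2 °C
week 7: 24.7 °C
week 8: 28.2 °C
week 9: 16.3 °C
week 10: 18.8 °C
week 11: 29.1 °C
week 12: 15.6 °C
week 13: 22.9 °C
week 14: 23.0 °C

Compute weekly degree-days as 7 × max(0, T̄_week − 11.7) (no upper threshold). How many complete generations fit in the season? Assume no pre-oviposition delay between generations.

2 generations

Weekly DD (7 × max(0, T̄ − 11.7)): 91.7, 91.0, 0.0, 37.8, 37.8, 66.5, 91.0, 115.5, 32.2, 49.7, 121.8, 27.3, 78.4, 79.1.
Season total = 919.8 DD.
Complete generations = ⌊919.8 / 409⌋ = 2.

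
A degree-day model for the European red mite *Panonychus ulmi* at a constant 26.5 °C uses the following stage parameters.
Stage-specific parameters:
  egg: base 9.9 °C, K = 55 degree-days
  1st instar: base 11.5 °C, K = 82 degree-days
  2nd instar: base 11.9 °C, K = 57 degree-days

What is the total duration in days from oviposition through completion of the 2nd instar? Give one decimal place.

egg: 55 / (26.5 − 9.9) = 55 / 16.6 = 3.313 d.
1st instar: 82 / (26.5 − 11.5) = 82 / 15.0 = 5.467 d.
2nd instar: 57 / (26.5 − 11.9) = 57 / 14.6 = 3.904 d.
Sum = 12.684 ≈ 12.7 days.

12.7 days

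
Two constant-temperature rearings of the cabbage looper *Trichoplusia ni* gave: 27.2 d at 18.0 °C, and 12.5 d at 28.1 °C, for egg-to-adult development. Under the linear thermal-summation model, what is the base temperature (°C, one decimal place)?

9.4 °C

Under the model K = D·(T − T_b), so D₁·(T₁ − T_b) = D₂·(T₂ − T_b).
27.2·(18.0 − T_b) = 12.5·(28.1 − T_b)
T_b = (27.2·18.0 − 12.5·28.1) / (27.2 − 12.5) = 138.35 / 14.7 = 9.412 °C ≈ 9.4 °C.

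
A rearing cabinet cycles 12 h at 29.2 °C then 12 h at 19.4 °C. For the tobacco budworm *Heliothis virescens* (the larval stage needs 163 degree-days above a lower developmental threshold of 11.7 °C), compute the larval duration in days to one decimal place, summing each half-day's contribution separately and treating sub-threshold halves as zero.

12.9 days

Day half: max(0, 29.2 − 11.7) × 0.5 = 17.5 × 0.5 = 8.75 DD.
Night half: max(0, 19.4 − 11.7) × 0.5 = 7.7 × 0.5 = 3.85 DD.
Per 24 h: 12.60 DD/day.
Duration = 163 / 12.60 = 12.937 ≈ 12.9 days.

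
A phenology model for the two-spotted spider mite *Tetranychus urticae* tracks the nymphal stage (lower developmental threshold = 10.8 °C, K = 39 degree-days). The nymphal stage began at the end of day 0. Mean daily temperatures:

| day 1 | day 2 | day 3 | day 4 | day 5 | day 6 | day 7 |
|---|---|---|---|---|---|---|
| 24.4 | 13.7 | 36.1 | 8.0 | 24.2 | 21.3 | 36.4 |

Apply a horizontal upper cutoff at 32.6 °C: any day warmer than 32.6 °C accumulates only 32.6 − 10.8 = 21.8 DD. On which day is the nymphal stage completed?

Daily DD above 10.8 °C (capped at 21.8): 13.6, 2.9, 21.8, 0.0, 13.4, 10.5, 21.8.
Cumulative: 13.6, 16.5, 38.3, 38.3, 51.7, 62.2, 84.0.
The total first reaches 39 DD on day 5.

day 5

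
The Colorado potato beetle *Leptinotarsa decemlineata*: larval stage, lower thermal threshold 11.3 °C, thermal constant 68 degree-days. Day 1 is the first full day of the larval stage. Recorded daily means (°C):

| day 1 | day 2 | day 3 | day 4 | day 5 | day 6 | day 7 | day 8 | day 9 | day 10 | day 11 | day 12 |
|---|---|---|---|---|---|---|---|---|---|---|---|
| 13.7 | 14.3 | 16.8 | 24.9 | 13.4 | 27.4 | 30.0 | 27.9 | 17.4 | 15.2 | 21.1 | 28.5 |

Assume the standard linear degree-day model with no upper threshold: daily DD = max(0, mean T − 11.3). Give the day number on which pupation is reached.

Daily DD above 11.3 °C: 2.4, 3.0, 5.5, 13.6, 2.1, 16.1, 18.7, 16.6, 6.1, 3.9, 9.8, 17.2.
Cumulative: 2.4, 5.4, 10.9, 24.5, 26.6, 42.7, 61.4, 78.0, 84.1, 88.0, 97.8, 115.0.
The total first reaches 68 DD on day 8.

day 8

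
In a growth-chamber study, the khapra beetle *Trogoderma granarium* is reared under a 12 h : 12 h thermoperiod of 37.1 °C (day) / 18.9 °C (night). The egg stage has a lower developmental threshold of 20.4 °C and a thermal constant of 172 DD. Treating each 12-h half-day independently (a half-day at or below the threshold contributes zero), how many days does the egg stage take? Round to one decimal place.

20.6 days

Day half: max(0, 37.1 − 20.4) × 0.5 = 16.7 × 0.5 = 8.35 DD.
Night half: max(0, 18.9 − 20.4) × 0.5 = 0.0 × 0.5 = 0.00 DD.
Per 24 h: 8.35 DD/day.
Duration = 172 / 8.35 = 20.599 ≈ 20.6 days.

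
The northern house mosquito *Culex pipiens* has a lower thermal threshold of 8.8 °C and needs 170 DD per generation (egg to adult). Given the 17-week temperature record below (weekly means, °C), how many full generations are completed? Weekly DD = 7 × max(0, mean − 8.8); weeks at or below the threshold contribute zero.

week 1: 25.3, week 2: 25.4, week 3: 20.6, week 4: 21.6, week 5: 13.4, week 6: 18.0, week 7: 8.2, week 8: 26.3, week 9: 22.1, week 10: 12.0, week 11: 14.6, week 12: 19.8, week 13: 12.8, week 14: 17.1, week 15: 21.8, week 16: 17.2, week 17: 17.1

6 generations

Weekly DD (7 × max(0, T̄ − 8.8)): 115.5, 116.2, 82.6, 89.6, 32.2, 64.4, 0.0, 122.5, 93.1, 22.4, 40.6, 77.0, 28.0, 58.1, 91.0, 58.8, 58.1.
Season total = 1150.1 DD.
Complete generations = ⌊1150.1 / 170⌋ = 6.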